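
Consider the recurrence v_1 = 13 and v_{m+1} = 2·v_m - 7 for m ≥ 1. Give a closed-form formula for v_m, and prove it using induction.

Computing the first terms: v_1 = 13, v_2 = 19, v_3 = 31. This suggests v_m = 3·2^m + 7.
Base step (m = 1): the formula gives 13 = 13 = v_1.
For the inductive step, assume it holds for an arbitrary j ≥ 1, so v_j = 3·2^j + 7.
Then v_{j+1} = 2·v_j - 7 = 2·(3·2^j + 7) - 7 = 3·2^(j + 1) + 7,
which is the claimed formula at m = j+1.
This completes the induction.

v_m = 3·2^m + 7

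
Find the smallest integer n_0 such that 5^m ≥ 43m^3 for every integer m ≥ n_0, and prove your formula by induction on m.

At m = 5: 3125 < 5375, so the inequality fails and n_0 ≥ 6. We prove 5^m ≥ 43m^3 for all m ≥ 6.
Base step (m = 6): 5^m = 15625 and 43m^3 = 9288, so 15625 ≥ 9288.
For the inductive step, assume it holds for an arbitrary r ≥ 6, so 5^r ≥ 43r^3.
Then 5^(r + 1) = 5·(5^r) ≥ 5·(43r^3).
Also, for r ≥ 6 we have 5·(43r^3) ≥ 43(r+1)^3, since 5 ≥ (1 + 1/r)^3 for all r ≥ 6.
Combining, 5^(r + 1) ≥ 43(r+1)^3.
By induction, the statement is established for all m ≥ 6.
Hence the smallest such n_0 is 6.

n_0 = 6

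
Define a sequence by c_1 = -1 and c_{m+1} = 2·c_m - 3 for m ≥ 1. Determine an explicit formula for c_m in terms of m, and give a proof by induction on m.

c_m = -2^(m + 1) + 3

Computing the first terms: c_1 = -1, c_2 = -5, c_3 = -13. This suggests c_m = -2^(m + 1) + 3.
For the base case m = 1: the formula gives -1 = -1 = c_1.
Suppose the result is true for m = k, so c_k = -2^(k + 1) + 3.
Then c_{k+1} = 2·c_k - 3 = 2·(-2^(k + 1) + 3) - 3 = -2^(k + 2) + 3 = -2^((k+1) + 1) + 3,
which is the claimed formula at m = k+1.
Hence, by induction on m, the claim holds for every m ≥ 1.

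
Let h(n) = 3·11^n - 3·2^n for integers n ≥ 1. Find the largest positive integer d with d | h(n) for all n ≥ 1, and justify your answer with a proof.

Computing the first values: h(1) = 27 and h(2) = 351; gcd(27, 351) = 27, so d ≤ 27.
We prove 27 | 3·11^n - 3·2^n for all n ≥ 1 by induction on n.
Base step (n = 1): h(1) = 27 = 27·(1), so 27 | h(1).
Inductive step: assume the claim holds for n = i, i.e. 27 | h(i). Then
h(i+1) − 11·h(i) = (3·11^(i+1) - 3·2^(i+1)) − 11·(3·11^i - 3·2^i) = (-3)·2^i·(2 − 11) = (27)·2^i. Since 27 | h(i) by the inductive hypothesis, 27 | 11·h(i); and 27 | 27 since 27 = 27·1. Therefore 27 | h(i+1).
Hence, by induction on n, the claim holds for every n ≥ 1.
Therefore the largest such d is 27.

d = 27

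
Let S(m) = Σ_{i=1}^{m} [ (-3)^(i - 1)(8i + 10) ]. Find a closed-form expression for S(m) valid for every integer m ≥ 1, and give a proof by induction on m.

S(m) = -(-3)^m(2m + 3) + 3

We claim S(m) = -(-3)^m(2m + 3) + 3 for all m ≥ 1.
When m = 1: S(1) = 18, and the closed form gives 18. They agree.
Suppose the result is true for m = i, so S(i) = -(-3)^i(2i + 3) + 3.
Then S(i+1) = S(i) + ((-3)^i(8i + 18)) = (-(-3)^i(2i + 3) + 3) + ((-3)^i(8i + 18)).
Simplifying, S(i+1) = 6(-3)^i·i + 15(-3)^i + 3 = -(-3)^(i+1)(2(i+1) + 3) + 3,
which is the closed form with m = i+1.
Hence, by induction on m, the claim holds for every m ≥ 1.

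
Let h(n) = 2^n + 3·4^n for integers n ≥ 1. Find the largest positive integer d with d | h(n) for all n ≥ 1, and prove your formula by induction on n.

d = 2

Computing the first values: h(1) = 14 and h(2) = 52; gcd(14, 52) = 2, so d ≤ 2.
We prove 2 | 2^n + 3·4^n for all n ≥ 1 by induction on n.
Base step (n = 1): h(1) = 14 = 2·(7), so 2 | h(1).
For the inductive step, assume it holds for an arbitrary k ≥ 1, i.e. 2 | h(k). Then
h(k+1) − 4·h(k) = (2^(k+1) + 3·4^(k+1)) − 4·(2^k + 3·4^k) = (1)·2^k·(2 − 4) = (-2)·2^k. Since 2 | h(k) by the inductive hypothesis, 2 | 4·h(k); and 2 | -2 since -2 = 2·-1. Therefore 2 | h(k+1).
By the principle of mathematical induction, the result holds for all n ≥ 1.
Therefore the largest such d is 2.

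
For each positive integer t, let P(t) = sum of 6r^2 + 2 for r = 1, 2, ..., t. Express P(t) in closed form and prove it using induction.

We claim P(t) = t(2t^2 + 3t + 3) for all t ≥ 1.
When t = 1: P(1) = 8, and the closed form gives 8. They agree.
For the inductive step, assume it holds for an arbitrary r ≥ 1, so P(r) = r(2r^2 + 3r + 3).
Then P(r+1) = P(r) + (6(r + 1)^2 + 2) = (r(2r^2 + 3r + 3)) + (6(r + 1)^2 + 2).
Simplifying, P(r+1) = (r + 1)(2r^2 + 7r + 8) = (r+1)(2(r+1)^2 + 3(r+1) + 3),
which is the closed form with t = r+1.
By induction, the statement is established for all t ≥ 1.

P(t) = t(2t^2 + 3t + 3)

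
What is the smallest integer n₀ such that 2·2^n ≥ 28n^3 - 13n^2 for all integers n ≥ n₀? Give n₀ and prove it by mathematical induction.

At n = 15: 65536 < 91575, so the inequality fails and n₀ ≥ 16. We prove 2·2^n ≥ 28n^3 - 13n^2 for all n ≥ 16.
When n = 16: 2·2^n = 131072 and 28n^3 - 13n^2 = 111360, so 131072 ≥ 111360.
Inductive step: assume the claim holds for n = m, so 2·2^m ≥ 28m^3 - 13m^2.
Then 2·2^(m + 1) = 2·(2·2^m) ≥ 2·(28m^3 - 13m^2).
Also, for m ≥ 16 we have 2·(28m^3 - 13m^2) ≥ 28(m+1)^3 - 13(m+1)^2, since 2·(28m^3 - 13m^2) − (28(m+1)^3 - 13(m+1)^2) = 28m^3 - 97m^2 - 58m - 15, which is nonnegative for all m ≥ 16.
Combining, 2·2^(m + 1) ≥ 28(m+1)^3 - 13(m+1)^2.
By the principle of mathematical induction, the result holds for all n ≥ 16.
Hence the smallest such n₀ is 16.

n₀ = 16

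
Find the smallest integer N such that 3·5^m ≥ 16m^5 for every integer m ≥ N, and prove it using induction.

N = 8

At m = 7: 234375 < 268912, so the inequality fails and N ≥ 8. We prove 3·5^m ≥ 16m^5 for all m ≥ 8.
Base step (m = 8): 3·5^m = 1171875 and 16m^5 = 524288, so 1171875 ≥ 524288.
Inductive step: suppose the statement holds for some k ≥ 8, so 3·5^k ≥ 16k^5.
Then 3·5^(k + 1) = 5·(3·5^k) ≥ 5·(16k^5).
Also, for k ≥ 8 we have 5·(16k^5) ≥ 16(k+1)^5, since 5 ≥ (1 + 1/k)^5 for all k ≥ 8.
Combining, 3·5^(k + 1) ≥ 16(k+1)^5.
By induction, the statement is established for all m ≥ 8.
Hence the smallest such N is 8.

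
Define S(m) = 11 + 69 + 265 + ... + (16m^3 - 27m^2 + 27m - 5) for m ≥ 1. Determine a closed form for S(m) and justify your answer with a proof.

We claim S(m) = m(4m^3 - m^2 + 4m + 4) for all m ≥ 1.
Base case (m = 1): S(1) = 11, and the closed form gives 11. They agree.
Inductive step: assume the claim holds for m = r, so S(r) = r(4r^3 - r^2 + 4r + 4).
Then S(r+1) = S(r) + (16r^3 + 21r^2 + 21r + 11) = (r(4r^3 - r^2 + 4r + 4)) + (16r^3 + 21r^2 + 21r + 11).
Simplifying, S(r+1) = (r + 1)(4r^3 + 11r^2 + 14r + 11) = (r+1)(4(r+1)^3 - (r+1)^2 + 4(r+1) + 4),
which is the closed form with m = r+1.
By the principle of mathematical induction, the result holds for all m ≥ 1.

S(m) = m(4m^3 - m^2 + 4m + 4)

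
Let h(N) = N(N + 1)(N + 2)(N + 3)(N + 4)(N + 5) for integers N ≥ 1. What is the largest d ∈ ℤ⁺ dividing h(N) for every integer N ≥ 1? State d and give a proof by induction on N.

d = 720

Computing the first values: h(1) = 720 and h(2) = 5040; gcd(720, 5040) = 720, so d ≤ 720.
We prove 720 | N(N + 1)(N + 2)(N + 3)(N + 4)(N + 5) for all N ≥ 1 by induction on N.
Base step (N = 1): h(1) = 720 = 720·(1), so 720 | h(1).
Inductive step: assume the claim holds for N = r, i.e. 720 | h(r). Then
h(r+1) − h(r) = (r+1)·(r+2)·(r+3)·(r+4)·(r+5)·(r+6) − r·(r+1)·(r+2)·(r+3)·(r+4)·(r+5) = (r+1)·(r+2)·(r+3)·(r+4)·(r+5)·[(r+6) − r] = 6·(r+1)·(r+2)·(r+3)·(r+4)·(r+5). The product of 5 consecutive integers is divisible by (5)! = 120, so h(r+1) − h(r) is divisible by 6·120 = 720. By the inductive hypothesis 720 | h(r), hence 720 | h(r+1).
This completes the induction.
Therefore the largest such d is 720.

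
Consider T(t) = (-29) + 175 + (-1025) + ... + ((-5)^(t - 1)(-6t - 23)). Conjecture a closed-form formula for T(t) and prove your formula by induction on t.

T(t) = (-5)^t(t + 4) - 4

We claim T(t) = (-5)^t(t + 4) - 4 for all t ≥ 1.
Base case (t = 1): T(1) = -29, and the closed form gives -29. They agree.
Inductive step: assume the claim holds for t = p, so T(p) = (-5)^p(p + 4) - 4.
Then T(p+1) = T(p) + ((-5)^p(-6p - 29)) = ((-5)^p(p + 4) - 4) + ((-5)^p(-6p - 29)).
Simplifying, T(p+1) = -5(-5)^p·p - 25(-5)^p - 4 = (-5)^(p+1)((p+1) + 4) - 4,
which is the closed form with t = p+1.
This completes the induction.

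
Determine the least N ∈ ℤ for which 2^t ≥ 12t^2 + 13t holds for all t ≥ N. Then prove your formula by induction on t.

At t = 10: 1024 < 1330, so the inequality fails and N ≥ 11. We prove 2^t ≥ 12t^2 + 13t for all t ≥ 11.
For the base case t = 11: 2^t = 2048 and 12t^2 + 13t = 1595, so 2048 ≥ 1595.
Inductive step: suppose the statement holds for some p ≥ 11, so 2^p ≥ 12p^2 + 13p.
Then 2^(p + 1) = 2·(2^p) ≥ 2·(12p^2 + 13p).
Also, for p ≥ 11 we have 2·(12p^2 + 13p) ≥ 12(p+1)^2 + 13(p+1), since 2·(12p^2 + 13p) − (12(p+1)^2 + 13(p+1)) = 12p^2 - 11p - 25, which is nonnegative for all p ≥ 11.
Combining, 2^(p + 1) ≥ 12(p+1)^2 + 13(p+1).
Hence, by induction on t, the claim holds for every t ≥ 11.
Hence the smallest such N is 11.

N = 11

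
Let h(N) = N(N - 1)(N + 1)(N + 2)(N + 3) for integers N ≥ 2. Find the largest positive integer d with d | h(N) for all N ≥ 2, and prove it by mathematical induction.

d = 120

Computing the first values: h(2) = 120 and h(3) = 720; gcd(120, 720) = 120, so d ≤ 120.
We prove 120 | N(N - 1)(N + 1)(N + 2)(N + 3) for all N ≥ 2 by induction on N.
Base step (N = 2): h(2) = 120 = 120·(1), so 120 | h(2).
Suppose the result is true for N = m, i.e. 120 | h(m). Then
h(m+1) − h(m) = m·(m+1)·(m+2)·(m+3)·(m+4) − (m-1)·m·(m+1)·(m+2)·(m+3) = m·(m+1)·(m+2)·(m+3)·[(m+4) − (m-1)] = 5·m·(m+1)·(m+2)·(m+3). The product of 4 consecutive integers is divisible by (4)! = 24, so h(m+1) − h(m) is divisible by 5·24 = 120. By the inductive hypothesis 120 | h(m), hence 120 | h(m+1).
This completes the induction.
Therefore the largest such d is 120.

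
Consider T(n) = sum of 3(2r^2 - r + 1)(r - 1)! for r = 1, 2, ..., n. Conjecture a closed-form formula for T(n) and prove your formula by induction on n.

We claim T(n) = (6n + 3)n! - 3 for all n ≥ 1.
For the base case n = 1: T(1) = 6, and the closed form gives 6. They agree.
For the inductive step, assume it holds for an arbitrary r ≥ 1, so T(r) = (6r + 3)r! - 3.
Then T(r+1) = T(r) + (3(2r^2 + 3r + 2)r!) = ((6r + 3)r! - 3) + (3(2r^2 + 3r + 2)r!).
Simplifying, T(r+1) = (6(r+1) + 3)(r+1)! - 3,
which is the closed form with n = r+1.
This completes the induction.

T(n) = (6n + 3)n! - 3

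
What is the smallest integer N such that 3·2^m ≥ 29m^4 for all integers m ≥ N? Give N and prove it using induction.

At m = 20: 3145728 < 4640000, so the inequality fails and N ≥ 21. We prove 3·2^m ≥ 29m^4 for all m ≥ 21.
Base case (m = 21): 3·2^m = 6291456 and 29m^4 = 5639949, so 6291456 ≥ 5639949.
Suppose the result is true for m = j, so 3·2^j ≥ 29j^4.
Then 3·2^(j + 1) = 2·(3·2^j) ≥ 2·(29j^4).
Also, for j ≥ 21 we have 2·(29j^4) ≥ 29(j+1)^4, since 2 ≥ (1 + 1/j)^4 for all j ≥ 21.
Combining, 3·2^(j + 1) ≥ 29(j+1)^4.
This completes the induction.
Hence the smallest such N is 21.

N = 21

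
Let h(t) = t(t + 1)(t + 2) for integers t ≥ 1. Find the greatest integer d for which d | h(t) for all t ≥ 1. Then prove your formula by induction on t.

d = 6

Computing the first values: h(1) = 6 and h(2) = 24; gcd(6, 24) = 6, so d ≤ 6.
We prove 6 | t(t + 1)(t + 2) for all t ≥ 1 by induction on t.
Base step (t = 1): h(1) = 6 = 6·(1), so 6 | h(1).
Inductive step: assume the claim holds for t = i, i.e. 6 | h(i). Then
h(i+1) − h(i) = (i+1)·(i+2)·(i+3) − i·(i+1)·(i+2) = (i+1)·(i+2)·[(i+3) − i] = 3·(i+1)·(i+2). The product of 2 consecutive integers is divisible by (2)! = 2, so h(i+1) − h(i) is divisible by 3·2 = 6. By the inductive hypothesis 6 | h(i), hence 6 | h(i+1).
By the principle of mathematical induction, the result holds for all t ≥ 1.
Therefore the largest such d is 6.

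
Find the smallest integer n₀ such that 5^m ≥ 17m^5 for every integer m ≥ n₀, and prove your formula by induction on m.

n₀ = 9

At m = 8: 390625 < 557056, so the inequality fails and n₀ ≥ 9. We prove 5^m ≥ 17m^5 for all m ≥ 9.
Base case (m = 9): 5^m = 1953125 and 17m^5 = 1003833, so 1953125 ≥ 1003833.
Inductive step: suppose the statement holds for some r ≥ 9, so 5^r ≥ 17r^5.
Then 5^(r + 1) = 5·(5^r) ≥ 5·(17r^5).
Also, for r ≥ 9 we have 5·(17r^5) ≥ 17(r+1)^5, since 5 ≥ (1 + 1/r)^5 for all r ≥ 9.
Combining, 5^(r + 1) ≥ 17(r+1)^5.
This completes the induction.
Hence the smallest such n₀ is 9.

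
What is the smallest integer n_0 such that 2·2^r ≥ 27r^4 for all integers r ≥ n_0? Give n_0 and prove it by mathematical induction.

At r = 21: 4194304 < 5250987, so the inequality fails and n_0 ≥ 22. We prove 2·2^r ≥ 27r^4 for all r ≥ 22.
When r = 22: 2·2^r = 8388608 and 27r^4 = 6324912, so 8388608 ≥ 6324912.
Suppose the result is true for r = m, so 2·2^m ≥ 27m^4.
Then 2·2^(m + 1) = 2·(2·2^m) ≥ 2·(27m^4).
Also, for m ≥ 22 we have 2·(27m^4) ≥ 27(m+1)^4, since 2 ≥ (1 + 1/m)^4 for all m ≥ 22.
Combining, 2·2^(m + 1) ≥ 27(m+1)^4.
Hence, by induction on r, the claim holds for every r ≥ 22.
Hence the smallest such n_0 is 22.

n_0 = 22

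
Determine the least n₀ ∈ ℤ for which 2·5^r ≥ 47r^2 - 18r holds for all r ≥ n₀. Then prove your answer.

n₀ = 4

At r = 3: 250 < 369, so the inequality fails and n₀ ≥ 4. We prove 2·5^r ≥ 47r^2 - 18r for all r ≥ 4.
Base case (r = 4): 2·5^r = 1250 and 47r^2 - 18r = 680, so 1250 ≥ 680.
Suppose the result is true for r = k, so 2·5^k ≥ 47k^2 - 18k.
Then 2·5^(k + 1) = 5·(2·5^k) ≥ 5·(47k^2 - 18k).
Also, for k ≥ 4 we have 5·(47k^2 - 18k) ≥ 47(k+1)^2 - 18(k+1), since 5·(47k^2 - 18k) − (47(k+1)^2 - 18(k+1)) = 188k^2 - 166k - 29, which is nonnegative for all k ≥ 4.
Combining, 2·5^(k + 1) ≥ 47(k+1)^2 - 18(k+1).
This completes the induction.
Hence the smallest such n₀ is 4.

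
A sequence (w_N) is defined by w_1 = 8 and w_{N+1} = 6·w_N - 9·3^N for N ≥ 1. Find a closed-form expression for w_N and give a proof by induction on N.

w_N = 3^(N + 1) - 6^(N - 1)

Computing the first terms: w_1 = 8, w_2 = 21, w_3 = 45. This suggests w_N = 3^(N + 1) - 6^(N - 1).
Base case (N = 1): the formula gives 8 = 8 = w_1.
For the inductive step, assume it holds for an arbitrary m ≥ 1, so w_m = 3^(m + 1) - 6^(m - 1).
Then w_{m+1} = 6·w_m - 9·3^m = 6·(3^(m + 1) - 6^(m - 1)) - 9·3^m = 3^(m + 2) - 6^m = 3^((m+1) + 1) - 6^((m+1) - 1),
which is the claimed formula at N = m+1.
By induction, the statement is established for all N ≥ 1.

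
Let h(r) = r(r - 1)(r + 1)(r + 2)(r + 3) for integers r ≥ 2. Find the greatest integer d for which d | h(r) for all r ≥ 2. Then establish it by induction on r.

d = 120

Computing the first values: h(2) = 120 and h(3) = 720; gcd(120, 720) = 120, so d ≤ 120.
We prove 120 | r(r - 1)(r + 1)(r + 2)(r + 3) for all r ≥ 2 by induction on r.
When r = 2: h(2) = 120 = 120·(1), so 120 | h(2).
Inductive step: suppose the statement holds for some m ≥ 2, i.e. 120 | h(m). Then
h(m+1) − h(m) = m·(m+1)·(m+2)·(m+3)·(m+4) − (m-1)·m·(m+1)·(m+2)·(m+3) = m·(m+1)·(m+2)·(m+3)·[(m+4) − (m-1)] = 5·m·(m+1)·(m+2)·(m+3). The product of 4 consecutive integers is divisible by (4)! = 24, so h(m+1) − h(m) is divisible by 5·24 = 120. By the inductive hypothesis 120 | h(m), hence 120 | h(m+1).
This completes the induction.
Therefore the largest such d is 120.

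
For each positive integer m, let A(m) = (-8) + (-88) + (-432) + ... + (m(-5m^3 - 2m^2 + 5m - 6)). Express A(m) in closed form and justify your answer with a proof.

We claim A(m) = -m(m + 1)(m^3 + 2m^2 - m + 2) for all m ≥ 1.
Base case (m = 1): A(1) = -8, and the closed form gives -8. They agree.
Suppose the result is true for m = i, so A(i) = i(-i^4 - 3i^3 - i^2 - i - 2).
Then A(i+1) = A(i) + (-5i^4 - 22i^3 - 31i^2 - 22i - 8) = (i(-i^4 - 3i^3 - i^2 - i - 2)) + (-5i^4 - 22i^3 - 31i^2 - 22i - 8).
Simplifying, A(i+1) = -(i + 1)(i + 2)(i^3 + 5i^2 + 6i + 4) = -(i+1)((i+1) + 1)((i+1)^3 + 2(i+1)^2 - (i+1) + 2),
which is the closed form with m = i+1.
Hence, by induction on m, the claim holds for every m ≥ 1.

A(m) = -m(m + 1)(m^3 + 2m^2 - m + 2)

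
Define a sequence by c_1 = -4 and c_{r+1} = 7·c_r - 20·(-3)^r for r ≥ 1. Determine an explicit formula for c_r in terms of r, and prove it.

Computing the first terms: c_1 = -4, c_2 = 32, c_3 = 44. This suggests c_r = 2(-3)^r + 2·7^(r - 1).
For the base case r = 1: the formula gives -4 = -4 = c_1.
Suppose the result is true for r = p, so c_p = 2(-3)^p + 2·7^(p - 1).
Then c_{p+1} = 7·c_p - 20·(-3)^p = 7·(2(-3)^p + 2·7^(p - 1)) - 20·(-3)^p = 2(-3)^(p + 1) + 2·7^p = 2(-3)^(p+1) + 2·7^((p+1) - 1),
which is the claimed formula at r = p+1.
This completes the induction.

c_r = 2(-3)^r + 2·7^(r - 1)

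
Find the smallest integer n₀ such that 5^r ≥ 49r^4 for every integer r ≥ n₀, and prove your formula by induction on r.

At r = 7: 78125 < 117649, so the inequality fails and n₀ ≥ 8. We prove 5^r ≥ 49r^4 for all r ≥ 8.
When r = 8: 5^r = 390625 and 49r^4 = 200704, so 390625 ≥ 200704.
For the inductive step, assume it holds for an arbitrary k ≥ 8, so 5^k ≥ 49k^4.
Then 5^(k + 1) = 5·(5^k) ≥ 5·(49k^4).
Also, for k ≥ 8 we have 5·(49k^4) ≥ 49(k+1)^4, since 5 ≥ (1 + 1/k)^4 for all k ≥ 8.
Combining, 5^(k + 1) ≥ 49(k+1)^4.
By the principle of mathematical induction, the result holds for all r ≥ 8.
Hence the smallest such n₀ is 8.

n₀ = 8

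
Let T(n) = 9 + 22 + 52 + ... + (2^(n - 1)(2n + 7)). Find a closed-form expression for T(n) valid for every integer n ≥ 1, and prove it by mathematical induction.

We claim T(n) = 2^n(2n + 5) - 5 for all n ≥ 1.
Base step (n = 1): T(1) = 9, and the closed form gives 9. They agree.
Inductive step: suppose the statement holds for some r ≥ 1, so T(r) = 2^r(2r + 5) - 5.
Then T(r+1) = T(r) + (2^r(2r + 9)) = (2^r(2r + 5) - 5) + (2^r(2r + 9)).
Simplifying, T(r+1) = 4·2^r·r + 14·2^r - 5 = 2^(r+1)(2(r+1) + 5) - 5,
which is the closed form with n = r+1.
By induction, the statement is established for all n ≥ 1.

T(n) = 2^n(2n + 5) - 5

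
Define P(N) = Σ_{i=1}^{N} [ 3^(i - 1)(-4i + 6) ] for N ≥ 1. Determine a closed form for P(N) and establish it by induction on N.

We claim P(N) = 2·3^N(-N + 2) - 4 for all N ≥ 1.
Base case (N = 1): P(1) = 2, and the closed form gives 2. They agree.
Inductive step: assume the claim holds for N = i, so P(i) = 2·3^i(-i + 2) - 4.
Then P(i+1) = P(i) + (3^i(-4i + 2)) = (2·3^i(-i + 2) - 4) + (3^i(-4i + 2)).
Simplifying, P(i+1) = -6·3^i·i + 6·3^i - 4 = 2·3^(i+1)(-(i+1) + 2) - 4,
which is the closed form with N = i+1.
Hence, by induction on N, the claim holds for every N ≥ 1.

P(N) = 2·3^N(-N + 2) - 4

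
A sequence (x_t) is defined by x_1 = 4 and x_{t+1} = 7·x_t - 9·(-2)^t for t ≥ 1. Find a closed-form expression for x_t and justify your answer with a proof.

x_t = (-2)^t + 6·7^(t - 1)

Computing the first terms: x_1 = 4, x_2 = 46, x_3 = 286. This suggests x_t = (-2)^t + 6·7^(t - 1).
Base case (t = 1): the formula gives 4 = 4 = x_1.
Suppose the result is true for t = i, so x_i = (-2)^i + 6·7^(i - 1).
Then x_{i+1} = 7·x_i - 9·(-2)^i = 7·((-2)^i + 6·7^(i - 1)) - 9·(-2)^i = (-2)^(i + 1) + 6·7^i = (-2)^(i+1) + 6·7^((i+1) - 1),
which is the claimed formula at t = i+1.
By the principle of mathematical induction, the result holds for all t ≥ 1.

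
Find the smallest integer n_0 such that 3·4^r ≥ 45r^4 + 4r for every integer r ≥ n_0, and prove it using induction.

n_0 = 8

At r = 7: 49152 < 108073, so the inequality fails and n_0 ≥ 8. We prove 3·4^r ≥ 45r^4 + 4r for all r ≥ 8.
When r = 8: 3·4^r = 196608 and 45r^4 + 4r = 184352, so 196608 ≥ 184352.
For the inductive step, assume it holds for an arbitrary m ≥ 8, so 3·4^m ≥ 45m^4 + 4m.
Then 3·4^(m + 1) = 4·(3·4^m) ≥ 4·(45m^4 + 4m).
Also, for m ≥ 8 we have 4·(45m^4 + 4m) ≥ 45(m+1)^4 + 4(m+1), since 4·(45m^4 + 4m) − (45(m+1)^4 + 4(m+1)) = 135m^4 - 180m^3 - 270m^2 - 168m - 49, which is nonnegative for all m ≥ 8.
Combining, 3·4^(m + 1) ≥ 45(m+1)^4 + 4(m+1).
This completes the induction.
Hence the smallest such n_0 is 8.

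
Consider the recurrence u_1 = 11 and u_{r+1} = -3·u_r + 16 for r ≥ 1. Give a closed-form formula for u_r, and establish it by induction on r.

Computing the first terms: u_1 = 11, u_2 = -17, u_3 = 67. This suggests u_r = 7(-3)^(r - 1) + 4.
For the base case r = 1: the formula gives 11 = 11 = u_1.
Inductive step: suppose the statement holds for some i ≥ 1, so u_i = 7(-3)^(i - 1) + 4.
Then u_{i+1} = -3·u_i + 16 = -3·(7(-3)^(i - 1) + 4) + 16 = 7(-3)^i + 4 = 7(-3)^((i+1) - 1) + 4,
which is the claimed formula at r = i+1.
This completes the induction.

u_r = 7(-3)^(r - 1) + 4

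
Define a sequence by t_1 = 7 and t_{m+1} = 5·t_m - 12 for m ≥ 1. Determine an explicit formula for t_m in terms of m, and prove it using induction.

Computing the first terms: t_1 = 7, t_2 = 23, t_3 = 103. This suggests t_m = 4·5^(m - 1) + 3.
When m = 1: the formula gives 7 = 7 = t_1.
For the inductive step, assume it holds for an arbitrary i ≥ 1, so t_i = 4·5^(i - 1) + 3.
Then t_{i+1} = 5·t_i - 12 = 5·(4·5^(i - 1) + 3) - 12 = 4·5^i + 3 = 4·5^((i+1) - 1) + 3,
which is the claimed formula at m = i+1.
Hence, by induction on m, the claim holds for every m ≥ 1.

t_m = 4·5^(m - 1) + 3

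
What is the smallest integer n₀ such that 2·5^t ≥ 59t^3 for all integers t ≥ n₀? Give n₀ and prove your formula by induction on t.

At t = 5: 6250 < 7375, so the inequality fails and n₀ ≥ 6. We prove 2·5^t ≥ 59t^3 for all t ≥ 6.
Base step (t = 6): 2·5^t = 31250 and 59t^3 = 12744, so 31250 ≥ 12744.
For the inductive step, assume it holds for an arbitrary r ≥ 6, so 2·5^r ≥ 59r^3.
Then 2·5^(r + 1) = 5·(2·5^r) ≥ 5·(59r^3).
Also, for r ≥ 6 we have 5·(59r^3) ≥ 59(r+1)^3, since 5 ≥ (1 + 1/r)^3 for all r ≥ 6.
Combining, 2·5^(r + 1) ≥ 59(r+1)^3.
By induction, the statement is established for all t ≥ 6.
Hence the smallest such n₀ is 6.

n₀ = 6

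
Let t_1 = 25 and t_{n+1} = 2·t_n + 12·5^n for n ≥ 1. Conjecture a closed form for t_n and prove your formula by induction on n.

t_n = 5·2^(n - 1) + 4·5^n

Computing the first terms: t_1 = 25, t_2 = 110, t_3 = 520. This suggests t_n = 5·2^(n - 1) + 4·5^n.
Base step (n = 1): the formula gives 25 = 25 = t_1.
Suppose the result is true for n = k, so t_k = 5·2^(k - 1) + 4·5^k.
Then t_{k+1} = 2·t_k + 12·5^k = 2·(5·2^(k - 1) + 4·5^k) + 12·5^k = 5·2^k + 4·5^(k + 1) = 5·2^((k+1) - 1) + 4·5^(k+1),
which is the claimed formula at n = k+1.
Hence, by induction on n, the claim holds for every n ≥ 1.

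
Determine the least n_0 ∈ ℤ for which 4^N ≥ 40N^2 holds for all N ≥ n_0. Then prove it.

n_0 = 5

At N = 4: 256 < 640, so the inequality fails and n_0 ≥ 5. We prove 4^N ≥ 40N^2 for all N ≥ 5.
When N = 5: 4^N = 1024 and 40N^2 = 1000, so 1024 ≥ 1000.
Inductive step: assume the claim holds for N = i, so 4^i ≥ 40i^2.
Then 4^(i + 1) = 4·(4^i) ≥ 4·(40i^2).
Also, for i ≥ 5 we have 4·(40i^2) ≥ 40(i+1)^2, since 4 ≥ (1 + 1/i)^2 for all i ≥ 5.
Combining, 4^(i + 1) ≥ 40(i+1)^2.
Hence, by induction on N, the claim holds for every N ≥ 5.
Hence the smallest such n_0 is 5.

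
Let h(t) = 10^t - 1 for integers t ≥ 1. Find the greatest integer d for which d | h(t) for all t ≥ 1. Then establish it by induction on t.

d = 9

Computing the first values: h(1) = 9 and h(2) = 99; gcd(9, 99) = 9, so d ≤ 9.
We prove 9 | 10^t - 1 for all t ≥ 1 by induction on t.
Base step (t = 1): h(1) = 9 = 9·(1), so 9 | h(1).
Inductive step: suppose the statement holds for some r ≥ 1, i.e. 9 | h(r). Then
10^{r+1} − 1^{r+1} = 10·10^r − 1·1^r = 10·(10^r − 1^r) + (9)·1^r. The first term is divisible by 9 by the inductive hypothesis, and the second term (9)·1^r is divisible by 9 since 9 | 9. Hence 9 | h(r+1).
This completes the induction.
Therefore the largest such d is 9.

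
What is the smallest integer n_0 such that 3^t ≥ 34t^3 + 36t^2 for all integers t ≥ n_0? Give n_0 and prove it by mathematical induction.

n_0 = 10

At t = 9: 19683 < 27702, so the inequality fails and n_0 ≥ 10. We prove 3^t ≥ 34t^3 + 36t^2 for all t ≥ 10.
When t = 10: 3^t = 59049 and 34t^3 + 36t^2 = 37600, so 59049 ≥ 37600.
Suppose the result is true for t = j, so 3^j ≥ 34j^3 + 36j^2.
Then 3^(j + 1) = 3·(3^j) ≥ 3·(34j^3 + 36j^2).
Also, for j ≥ 10 we have 3·(34j^3 + 36j^2) ≥ 34(j+1)^3 + 36(j+1)^2, since 3·(34j^3 + 36j^2) − (34(j+1)^3 + 36(j+1)^2) = 68j^3 - 30j^2 - 174j - 70, which is nonnegative for all j ≥ 10.
Combining, 3^(j + 1) ≥ 34(j+1)^3 + 36(j+1)^2.
Hence, by induction on t, the claim holds for every t ≥ 10.
Hence the smallest such n_0 is 10.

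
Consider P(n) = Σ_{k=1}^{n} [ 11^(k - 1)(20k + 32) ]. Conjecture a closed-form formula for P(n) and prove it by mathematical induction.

We claim P(n) = 11^n(2n + 3) - 3 for all n ≥ 1.
Base case (n = 1): P(1) = 52, and the closed form gives 52. They agree.
Inductive step: assume the claim holds for n = k, so P(k) = 11^k(2k + 3) - 3.
Then P(k+1) = P(k) + (11^k(20k + 52)) = (11^k(2k + 3) - 3) + (11^k(20k + 52)).
Simplifying, P(k+1) = 22·11^k·k + 55·11^k - 3 = 11^(k+1)(2(k+1) + 3) - 3,
which is the closed form with n = k+1.
Hence, by induction on n, the claim holds for every n ≥ 1.

P(n) = 11^n(2n + 3) - 3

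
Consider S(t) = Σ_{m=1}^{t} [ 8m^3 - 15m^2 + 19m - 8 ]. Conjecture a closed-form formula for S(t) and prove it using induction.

We claim S(t) = t(2t^3 - t^2 + 4t - 1) for all t ≥ 1.
Base step (t = 1): S(1) = 4, and the closed form gives 4. They agree.
Inductive step: suppose the statement holds for some m ≥ 1, so S(m) = m(2m^3 - m^2 + 4m - 1).
Then S(m+1) = S(m) + (8m^3 + 9m^2 + 13m + 4) = (m(2m^3 - m^2 + 4m - 1)) + (8m^3 + 9m^2 + 13m + 4).
Simplifying, S(m+1) = (m + 1)(2m^3 + 5m^2 + 8m + 4) = (m+1)(2(m+1)^3 - (m+1)^2 + 4(m+1) - 1),
which is the closed form with t = m+1.
This completes the induction.

S(t) = t(2t^3 - t^2 + 4t - 1)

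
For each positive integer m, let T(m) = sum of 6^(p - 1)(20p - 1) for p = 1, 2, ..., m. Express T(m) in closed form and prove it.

T(m) = 6^m(4m - 1) + 1

We claim T(m) = 6^m(4m - 1) + 1 for all m ≥ 1.
Base step (m = 1): T(1) = 19, and the closed form gives 19. They agree.
For the inductive step, assume it holds for an arbitrary p ≥ 1, so T(p) = 6^p(4p - 1) + 1.
Then T(p+1) = T(p) + (6^p(20p + 19)) = (6^p(4p - 1) + 1) + (6^p(20p + 19)).
Simplifying, T(p+1) = 24·6^p·p + 18·6^p + 1 = 6^(p+1)(4(p+1) - 1) + 1,
which is the closed form with m = p+1.
This completes the induction.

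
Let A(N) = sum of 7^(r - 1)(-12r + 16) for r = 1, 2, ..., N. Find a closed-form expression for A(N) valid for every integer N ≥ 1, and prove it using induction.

A(N) = 7^N(-2N + 3) - 3

We claim A(N) = 7^N(-2N + 3) - 3 for all N ≥ 1.
For the base case N = 1: A(1) = 4, and the closed form gives 4. They agree.
Inductive step: assume the claim holds for N = r, so A(r) = 7^r(-2r + 3) - 3.
Then A(r+1) = A(r) + (7^r(-12r + 4)) = (7^r(-2r + 3) - 3) + (7^r(-12r + 4)).
Simplifying, A(r+1) = -14·7^r·r + 7·7^r - 3 = 7^(r+1)(-2(r+1) + 3) - 3,
which is the closed form with N = r+1.
By the principle of mathematical induction, the result holds for all N ≥ 1.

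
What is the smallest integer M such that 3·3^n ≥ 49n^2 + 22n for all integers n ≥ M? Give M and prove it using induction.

M = 6

At n = 5: 729 < 1335, so the inequality fails and M ≥ 6. We prove 3·3^n ≥ 49n^2 + 22n for all n ≥ 6.
Base step (n = 6): 3·3^n = 2187 and 49n^2 + 22n = 1896, so 2187 ≥ 1896.
Inductive step: suppose the statement holds for some r ≥ 6, so 3·3^r ≥ 49r^2 + 22r.
Then 3·3^(r + 1) = 3·(3·3^r) ≥ 3·(49r^2 + 22r).
Also, for r ≥ 6 we have 3·(49r^2 + 22r) ≥ 49(r+1)^2 + 22(r+1), since 3·(49r^2 + 22r) − (49(r+1)^2 + 22(r+1)) = 98r^2 - 54r - 71, which is nonnegative for all r ≥ 6.
Combining, 3·3^(r + 1) ≥ 49(r+1)^2 + 22(r+1).
Hence, by induction on n, the claim holds for every n ≥ 6.
Hence the smallest such M is 6.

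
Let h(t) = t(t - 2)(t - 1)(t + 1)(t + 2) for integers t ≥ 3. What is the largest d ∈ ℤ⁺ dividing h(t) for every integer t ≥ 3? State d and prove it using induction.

Computing the first values: h(3) = 120 and h(4) = 720; gcd(120, 720) = 120, so d ≤ 120.
We prove 120 | t(t - 2)(t - 1)(t + 1)(t + 2) for all t ≥ 3 by induction on t.
Base case (t = 3): h(3) = 120 = 120·(1), so 120 | h(3).
Suppose the result is true for t = k, i.e. 120 | h(k). Then
h(k+1) − h(k) = (k-1)·k·(k+1)·(k+2)·(k+3) − (k-2)·(k-1)·k·(k+1)·(k+2) = (k-1)·k·(k+1)·(k+2)·[(k+3) − (k-2)] = 5·(k-1)·k·(k+1)·(k+2). The product of 4 consecutive integers is divisible by (4)! = 24, so h(k+1) − h(k) is divisible by 5·24 = 120. By the inductive hypothesis 120 | h(k), hence 120 | h(k+1).
Hence, by induction on t, the claim holds for every t ≥ 3.
Therefore the largest such d is 120.

d = 120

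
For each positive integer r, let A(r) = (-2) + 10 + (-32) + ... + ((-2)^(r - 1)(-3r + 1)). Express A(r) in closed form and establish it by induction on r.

We claim A(r) = (-2)^r·r for all r ≥ 1.
Base case (r = 1): A(1) = -2, and the closed form gives -2. They agree.
For the inductive step, assume it holds for an arbitrary p ≥ 1, so A(p) = (-2)^p·p.
Then A(p+1) = A(p) + ((-2)^p(-3p - 2)) = ((-2)^p·p) + ((-2)^p(-3p - 2)).
Simplifying, A(p+1) = (-2)^(p + 1)(p + 1) = (-2)^(p+1)·(p+1),
which is the closed form with r = p+1.
Hence, by induction on r, the claim holds for every r ≥ 1.

A(r) = (-2)^r·r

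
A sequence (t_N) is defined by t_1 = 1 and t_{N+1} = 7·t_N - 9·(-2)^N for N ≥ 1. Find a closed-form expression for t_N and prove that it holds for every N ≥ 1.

t_N = (-2)^N + 3·7^(N - 1)

Computing the first terms: t_1 = 1, t_2 = 25, t_3 = 139. This suggests t_N = (-2)^N + 3·7^(N - 1).
Base case (N = 1): the formula gives 1 = 1 = t_1.
Inductive step: suppose the statement holds for some p ≥ 1, so t_p = (-2)^p + 3·7^(p - 1).
Then t_{p+1} = 7·t_p - 9·(-2)^p = 7·((-2)^p + 3·7^(p - 1)) - 9·(-2)^p = (-2)^(p + 1) + 3·7^p = (-2)^(p+1) + 3·7^((p+1) - 1),
which is the claimed formula at N = p+1.
By the principle of mathematical induction, the result holds for all N ≥ 1.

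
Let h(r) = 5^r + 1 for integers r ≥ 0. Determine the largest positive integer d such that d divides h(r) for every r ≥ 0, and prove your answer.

d = 2

Computing the first values: h(0) = 2 and h(1) = 6; gcd(2, 6) = 2, so d ≤ 2.
We prove 2 | 5^r + 1 for all r ≥ 0 by induction on r.
When r = 0: h(0) = 2 = 2·(1), so 2 | h(0).
For the inductive step, assume it holds for an arbitrary k ≥ 0, i.e. 2 | h(k). Then
h(k+1) = 5^(k+1) + 1 = 5·(5^k + 1) - 4 = 5·h(k) - 4. The first term is divisible by 2 by the inductive hypothesis, and -4 is divisible by 2. Hence 2 | h(k+1).
By induction, the statement is established for all r ≥ 0.
Therefore the largest such d is 2.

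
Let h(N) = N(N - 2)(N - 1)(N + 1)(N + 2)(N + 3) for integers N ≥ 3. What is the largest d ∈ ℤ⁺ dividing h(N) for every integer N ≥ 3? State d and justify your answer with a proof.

Computing the first values: h(3) = 720 and h(4) = 5040; gcd(720, 5040) = 720, so d ≤ 720.
We prove 720 | N(N - 2)(N - 1)(N + 1)(N + 2)(N + 3) for all N ≥ 3 by induction on N.
For the base case N = 3: h(3) = 720 = 720·(1), so 720 | h(3).
Inductive step: suppose the statement holds for some p ≥ 3, i.e. 720 | h(p). Then
h(p+1) − h(p) = (p-1)·p·(p+1)·(p+2)·(p+3)·(p+4) − (p-2)·(p-1)·p·(p+1)·(p+2)·(p+3) = (p-1)·p·(p+1)·(p+2)·(p+3)·[(p+4) − (p-2)] = 6·(p-1)·p·(p+1)·(p+2)·(p+3). The product of 5 consecutive integers is divisible by (5)! = 120, so h(p+1) − h(p) is divisible by 6·120 = 720. By the inductive hypothesis 720 | h(p), hence 720 | h(p+1).
This completes the induction.
Therefore the largest such d is 720.

d = 720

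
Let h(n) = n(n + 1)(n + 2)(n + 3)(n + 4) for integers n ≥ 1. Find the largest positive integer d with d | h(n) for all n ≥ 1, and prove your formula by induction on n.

d = 120

Computing the first values: h(1) = 120 and h(2) = 720; gcd(120, 720) = 120, so d ≤ 120.
We prove 120 | n(n + 1)(n + 2)(n + 3)(n + 4) for all n ≥ 1 by induction on n.
Base step (n = 1): h(1) = 120 = 120·(1), so 120 | h(1).
Suppose the result is true for n = m, i.e. 120 | h(m). Then
h(m+1) − h(m) = (m+1)·(m+2)·(m+3)·(m+4)·(m+5) − m·(m+1)·(m+2)·(m+3)·(m+4) = (m+1)·(m+2)·(m+3)·(m+4)·[(m+5) − m] = 5·(m+1)·(m+2)·(m+3)·(m+4). The product of 4 consecutive integers is divisible by (4)! = 24, so h(m+1) − h(m) is divisible by 5·24 = 120. By the inductive hypothesis 120 | h(m), hence 120 | h(m+1).
By the principle of mathematical induction, the result holds for all n ≥ 1.
Therefore the largest such d is 120.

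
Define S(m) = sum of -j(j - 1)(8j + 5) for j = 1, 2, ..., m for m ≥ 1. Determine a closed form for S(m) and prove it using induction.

S(m) = -m(m - 1)(m + 1)(2m + 3)

We claim S(m) = -m(m - 1)(m + 1)(2m + 3) for all m ≥ 1.
When m = 1: S(1) = 0, and the closed form gives 0. They agree.
Inductive step: suppose the statement holds for some j ≥ 1, so S(j) = j(-2j^3 - 3j^2 + 2j + 3).
Then S(j+1) = S(j) + (-j(j + 1)(8j + 13)) = (j(-2j^3 - 3j^2 + 2j + 3)) + (-j(j + 1)(8j + 13)).
Simplifying, S(j+1) = -j(j + 1)(j + 2)(2j + 5) = -(j+1)((j+1) - 1)((j+1) + 1)(2(j+1) + 3),
which is the closed form with m = j+1.
By the principle of mathematical induction, the result holds for all m ≥ 1.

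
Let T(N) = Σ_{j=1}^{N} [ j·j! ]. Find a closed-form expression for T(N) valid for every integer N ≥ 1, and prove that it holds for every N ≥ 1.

We claim T(N) = (N + 1)N! - 1 for all N ≥ 1.
When N = 1: T(1) = 1, and the closed form gives 1. They agree.
Inductive step: suppose the statement holds for some j ≥ 1, so T(j) = (j + 1)j! - 1.
Then T(j+1) = T(j) + ((j + 1)(j + 1)!) = ((j + 1)j! - 1) + ((j + 1)(j + 1)!).
Simplifying, T(j+1) = ((j+1) + 1)(j+1)! - 1,
which is the closed form with N = j+1.
Hence, by induction on N, the claim holds for every N ≥ 1.

T(N) = (N + 1)N! - 1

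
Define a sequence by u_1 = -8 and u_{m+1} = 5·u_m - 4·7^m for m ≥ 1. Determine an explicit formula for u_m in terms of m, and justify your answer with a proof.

u_m = 6·5^(m - 1) - 2·7^m

Computing the first terms: u_1 = -8, u_2 = -68, u_3 = -536. This suggests u_m = 6·5^(m - 1) - 2·7^m.
For the base case m = 1: the formula gives -8 = -8 = u_1.
Suppose the result is true for m = r, so u_r = 6·5^(r - 1) - 2·7^r.
Then u_{r+1} = 5·u_r - 4·7^r = 5·(6·5^(r - 1) - 2·7^r) - 4·7^r = 6·5^r - 2·7^(r + 1) = 6·5^((r+1) - 1) - 2·7^(r+1),
which is the claimed formula at m = r+1.
This completes the induction.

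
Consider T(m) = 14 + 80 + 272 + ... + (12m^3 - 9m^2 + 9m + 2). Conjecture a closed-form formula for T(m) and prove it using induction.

We claim T(m) = m(3m^3 + 3m^2 + 3m + 5) for all m ≥ 1.
Base case (m = 1): T(1) = 14, and the closed form gives 14. They agree.
Suppose the result is true for m = p, so T(p) = p(3p^3 + 3p^2 + 3p + 5).
Then T(p+1) = T(p) + (12p^3 + 27p^2 + 27p + 14) = (p(3p^3 + 3p^2 + 3p + 5)) + (12p^3 + 27p^2 + 27p + 14).
Simplifying, T(p+1) = (p + 1)(3p^3 + 12p^2 + 18p + 14) = (p+1)(3(p+1)^3 + 3(p+1)^2 + 3(p+1) + 5),
which is the closed form with m = p+1.
By induction, the statement is established for all m ≥ 1.

T(m) = m(3m^3 + 3m^2 + 3m + 5)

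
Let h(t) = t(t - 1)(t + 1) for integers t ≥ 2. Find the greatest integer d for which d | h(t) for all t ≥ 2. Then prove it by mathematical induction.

Computing the first values: h(2) = 6 and h(3) = 24; gcd(6, 24) = 6, so d ≤ 6.
We prove 6 | t(t - 1)(t + 1) for all t ≥ 2 by induction on t.
For the base case t = 2: h(2) = 6 = 6·(1), so 6 | h(2).
For the inductive step, assume it holds for an arbitrary r ≥ 2, i.e. 6 | h(r). Then
h(r+1) − h(r) = r·(r+1)·(r+2) − (r-1)·r·(r+1) = r·(r+1)·[(r+2) − (r-1)] = 3·r·(r+1). The product of 2 consecutive integers is divisible by (2)! = 2, so h(r+1) − h(r) is divisible by 3·2 = 6. By the inductive hypothesis 6 | h(r), hence 6 | h(r+1).
Hence, by induction on t, the claim holds for every t ≥ 2.
Therefore the largest such d is 6.

d = 6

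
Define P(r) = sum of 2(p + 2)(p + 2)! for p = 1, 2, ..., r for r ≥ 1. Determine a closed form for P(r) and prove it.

We claim P(r) = 2(r + 3)! - 12 for all r ≥ 1.
Base step (r = 1): P(1) = 36, and the closed form gives 36. They agree.
Inductive step: assume the claim holds for r = p, so P(p) = 2(p + 3)! - 12.
Then P(p+1) = P(p) + (2(p + 3)(p + 3)!) = (2(p + 3)! - 12) + (2(p + 3)(p + 3)!).
Simplifying, P(p+1) = 2((p+1) + 3)! - 12,
which is the closed form with r = p+1.
By the principle of mathematical induction, the result holds for all r ≥ 1.

P(r) = 2(r + 3)! - 12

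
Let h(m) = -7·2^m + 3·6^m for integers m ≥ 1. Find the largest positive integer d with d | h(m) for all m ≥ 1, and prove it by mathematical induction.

d = 4

Computing the first values: h(1) = 4 and h(2) = 80; gcd(4, 80) = 4, so d ≤ 4.
We prove 4 | -7·2^m + 3·6^m for all m ≥ 1 by induction on m.
Base step (m = 1): h(1) = 4 = 4·(1), so 4 | h(1).
Suppose the result is true for m = j, i.e. 4 | h(j). Then
h(j+1) − 6·h(j) = (-7·2^(j+1) + 3·6^(j+1)) − 6·(-7·2^j + 3·6^j) = (-7)·2^j·(2 − 6) = (28)·2^j. Since 4 | h(j) by the inductive hypothesis, 4 | 6·h(j); and 4 | 28 since 28 = 4·7. Therefore 4 | h(j+1).
Hence, by induction on m, the claim holds for every m ≥ 1.
Therefore the largest such d is 4.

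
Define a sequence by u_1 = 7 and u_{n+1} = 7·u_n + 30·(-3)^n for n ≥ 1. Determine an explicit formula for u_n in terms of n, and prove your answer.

Computing the first terms: u_1 = 7, u_2 = -41, u_3 = -17. This suggests u_n = (-3)^(n + 1) - 2·7^(n - 1).
For the base case n = 1: the formula gives 7 = 7 = u_1.
Inductive step: assume the claim holds for n = p, so u_p = (-3)^(p + 1) - 2·7^(p - 1).
Then u_{p+1} = 7·u_p + 30·(-3)^p = 7·((-3)^(p + 1) - 2·7^(p - 1)) + 30·(-3)^p = (-3)^(p + 2) - 2·7^p = (-3)^((p+1) + 1) - 2·7^((p+1) - 1),
which is the claimed formula at n = p+1.
By the principle of mathematical induction, the result holds for all n ≥ 1.

u_n = (-3)^(n + 1) - 2·7^(n - 1)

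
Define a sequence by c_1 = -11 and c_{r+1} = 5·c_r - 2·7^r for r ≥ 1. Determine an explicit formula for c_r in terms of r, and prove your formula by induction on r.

c_r = -4·5^(r - 1) - 7^r

Computing the first terms: c_1 = -11, c_2 = -69, c_3 = -443. This suggests c_r = -4·5^(r - 1) - 7^r.
For the base case r = 1: the formula gives -11 = -11 = c_1.
Inductive step: suppose the statement holds for some k ≥ 1, so c_k = -4·5^(k - 1) - 7^k.
Then c_{k+1} = 5·c_k - 2·7^k = 5·(-4·5^(k - 1) - 7^k) - 2·7^k = -4·5^k - 7^(k + 1) = -4·5^((k+1) - 1) - 7^(k+1),
which is the claimed formula at r = k+1.
Hence, by induction on r, the claim holds for every r ≥ 1.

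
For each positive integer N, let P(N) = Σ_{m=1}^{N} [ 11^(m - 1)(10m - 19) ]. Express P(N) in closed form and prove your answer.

P(N) = 11^N(N - 2) + 2

We claim P(N) = 11^N(N - 2) + 2 for all N ≥ 1.
When N = 1: P(1) = -9, and the closed form gives -9. They agree.
Inductive step: suppose the statement holds for some m ≥ 1, so P(m) = 11^m(m - 2) + 2.
Then P(m+1) = P(m) + (11^m(10m - 9)) = (11^m(m - 2) + 2) + (11^m(10m - 9)).
Simplifying, P(m+1) = 11^(m + 1)m - 11^(m + 1) + 2 = 11^(m+1)((m+1) - 2) + 2,
which is the closed form with N = m+1.
By the principle of mathematical induction, the result holds for all N ≥ 1.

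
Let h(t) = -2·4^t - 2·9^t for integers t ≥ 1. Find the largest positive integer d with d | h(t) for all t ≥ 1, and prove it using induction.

d = 2

Computing the first values: h(1) = -26 and h(2) = -194; gcd(-26, -194) = 2, so d ≤ 2.
We prove 2 | -2·4^t - 2·9^t for all t ≥ 1 by induction on t.
Base step (t = 1): h(1) = -26 = 2·(-13), so 2 | h(1).
Suppose the result is true for t = j, i.e. 2 | h(j). Then
h(j+1) − 9·h(j) = (-2·4^(j+1) - 2·9^(j+1)) − 9·(-2·4^j - 2·9^j) = (-2)·4^j·(4 − 9) = (10)·4^j. Since 2 | h(j) by the inductive hypothesis, 2 | 9·h(j); and 2 | 10 since 10 = 2·5. Therefore 2 | h(j+1).
Hence, by induction on t, the claim holds for every t ≥ 1.
Therefore the largest such d is 2.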